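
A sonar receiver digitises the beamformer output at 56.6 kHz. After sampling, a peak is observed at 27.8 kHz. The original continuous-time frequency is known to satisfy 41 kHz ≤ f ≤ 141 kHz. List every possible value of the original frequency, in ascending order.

84.4 kHz, 85.4 kHz, 141 kHz

Frequencies that alias to 27.8 kHz are k·fs ± 27.8 kHz for integer k ≥ 0.
k=0: 27.8 kHz.
k=1: 28.8 kHz, 84.4 kHz.
k=2: 85.4 kHz, 141 kHz.
k=3: 142 kHz, 197.6 kHz.
Within [41 kHz, 141 kHz]: 84.4 kHz, 85.4 kHz, 141 kHz.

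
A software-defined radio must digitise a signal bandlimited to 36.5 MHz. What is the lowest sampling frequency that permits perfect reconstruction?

73 MHz

Nyquist rate = 2 × 36.5 MHz = 73 MHz.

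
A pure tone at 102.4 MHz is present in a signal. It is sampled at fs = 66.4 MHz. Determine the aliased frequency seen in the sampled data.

30.4 MHz

102.4 MHz mod fs = 36 MHz.
36 MHz > fs/2 = 33.2 MHz, folds to fs − 36 MHz = 30.4 MHz.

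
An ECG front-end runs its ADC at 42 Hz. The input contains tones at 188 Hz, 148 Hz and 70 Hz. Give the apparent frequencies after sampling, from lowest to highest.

fs/2 = 21 Hz.
188 Hz mod fs = 20 Hz.
20 Hz ≤ fs/2 = 21 Hz, appears at 20 Hz.
148 Hz mod fs = 22 Hz.
22 Hz > fs/2 = 21 Hz, folds to fs − 22 Hz = 20 Hz.
70 Hz mod fs = 28 Hz.
28 Hz > fs/2 = 21 Hz, folds to fs − 28 Hz = 14 Hz.
Distinct values: {14 Hz, 20 Hz}.

14 Hz, 20 Hz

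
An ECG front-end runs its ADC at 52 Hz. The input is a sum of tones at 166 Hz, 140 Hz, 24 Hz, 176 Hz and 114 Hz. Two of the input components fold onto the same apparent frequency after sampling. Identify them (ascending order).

fs/2 = 26 Hz.
166 Hz mod fs = 10 Hz.
10 Hz ≤ fs/2 = 26 Hz, appears at 10 Hz.
140 Hz mod fs = 36 Hz.
36 Hz > fs/2 = 26 Hz, folds to fs − 36 Hz = 16 Hz.
24 Hz ≤ fs/2 = 26 Hz, passes unchanged.
176 Hz mod fs = 20 Hz.
20 Hz ≤ fs/2 = 26 Hz, appears at 20 Hz.
114 Hz mod fs = 10 Hz.
10 Hz ≤ fs/2 = 26 Hz, appears at 10 Hz.
114 Hz and 166 Hz both map to 10 Hz.

114 Hz, 166 Hz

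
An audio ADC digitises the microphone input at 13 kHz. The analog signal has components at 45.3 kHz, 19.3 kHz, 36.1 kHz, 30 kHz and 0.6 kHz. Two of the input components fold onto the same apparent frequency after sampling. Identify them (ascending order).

fs/2 = 6.5 kHz.
45.3 kHz mod fs = 6.3 kHz.
6.3 kHz ≤ fs/2 = 6.5 kHz, appears at 6.3 kHz.
19.3 kHz mod fs = 6.3 kHz.
6.3 kHz ≤ fs/2 = 6.5 kHz, appears at 6.3 kHz.
36.1 kHz mod fs = 10.1 kHz.
10.1 kHz > fs/2 = 6.5 kHz, folds to fs − 10.1 kHz = 2.9 kHz.
30 kHz mod fs = 4 kHz.
4 kHz ≤ fs/2 = 6.5 kHz, appears at 4 kHz.
0.6 kHz ≤ fs/2 = 6.5 kHz, passes unchanged.
19.3 kHz and 45.3 kHz both map to 6.3 kHz.

19.3 kHz, 45.3 kHz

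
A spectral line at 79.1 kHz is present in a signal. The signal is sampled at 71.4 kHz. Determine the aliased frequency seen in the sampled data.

79.1 kHz mod fs = 7.7 kHz.
7.7 kHz ≤ fs/2 = 35.7 kHz, appears at 7.7 kHz.

7.7 kHz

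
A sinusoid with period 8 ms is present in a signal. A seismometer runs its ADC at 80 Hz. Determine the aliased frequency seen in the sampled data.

35 Hz

T = 8 ms → f = 1/T = 125 Hz.
125 Hz mod fs = 45 Hz.
45 Hz > fs/2 = 40 Hz, folds to fs − 45 Hz = 35 Hz.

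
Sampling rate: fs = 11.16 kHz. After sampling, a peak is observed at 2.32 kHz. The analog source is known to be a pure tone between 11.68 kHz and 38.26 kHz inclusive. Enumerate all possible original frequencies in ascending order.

13.48 kHz, 20 kHz, 24.64 kHz, 31.16 kHz, 35.8 kHz

Frequencies that alias to 2.32 kHz are k·fs ± 2.32 kHz for integer k ≥ 0.
k=0: 2.32 kHz.
k=1: 8.84 kHz, 13.48 kHz.
k=2: 20 kHz, 24.64 kHz.
k=3: 31.16 kHz, 35.8 kHz.
k=4: 42.32 kHz, 46.96 kHz.
Within [11.68 kHz, 38.26 kHz]: 13.48 kHz, 20 kHz, 24.64 kHz, 31.16 kHz, 35.8 kHz.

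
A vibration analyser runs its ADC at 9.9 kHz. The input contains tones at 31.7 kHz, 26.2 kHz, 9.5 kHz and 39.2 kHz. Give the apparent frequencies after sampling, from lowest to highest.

0.4 kHz, 2 kHz, 3.5 kHz

fs/2 = 4.95 kHz.
31.7 kHz mod fs = 2 kHz.
2 kHz ≤ fs/2 = 4.95 kHz, appears at 2 kHz.
26.2 kHz mod fs = 6.4 kHz.
6.4 kHz > fs/2 = 4.95 kHz, folds to fs − 6.4 kHz = 3.5 kHz.
9.5 kHz > fs/2 = 4.95 kHz, folds to fs − 9.5 kHz = 0.4 kHz.
39.2 kHz mod fs = 9.5 kHz.
9.5 kHz > fs/2 = 4.95 kHz, folds to fs − 9.5 kHz = 0.4 kHz.
Distinct values: {0.4 kHz, 2 kHz, 3.5 kHz}.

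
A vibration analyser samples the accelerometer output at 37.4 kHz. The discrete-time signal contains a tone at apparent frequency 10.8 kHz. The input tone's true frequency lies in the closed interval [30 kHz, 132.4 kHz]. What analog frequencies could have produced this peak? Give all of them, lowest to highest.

Frequencies that alias to 10.8 kHz are k·fs ± 10.8 kHz for integer k ≥ 0.
k=0: 10.8 kHz.
k=1: 26.6 kHz, 48.2 kHz.
k=2: 64 kHz, 85.6 kHz.
k=3: 101.4 kHz, 123 kHz.
k=4: 138.8 kHz, 160.4 kHz.
Within [30 kHz, 132.4 kHz]: 48.2 kHz, 64 kHz, 85.6 kHz, 101.4 kHz, 123 kHz.

48.2 kHz, 64 kHz, 85.6 kHz, 101.4 kHz, 123 kHz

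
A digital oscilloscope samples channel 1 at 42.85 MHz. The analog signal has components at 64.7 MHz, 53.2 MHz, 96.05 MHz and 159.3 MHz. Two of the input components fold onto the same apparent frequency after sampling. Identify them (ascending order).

fs/2 = 21.425 MHz.
64.7 MHz mod fs = 21.85 MHz.
21.85 MHz > fs/2 = 21.425 MHz, folds to fs − 21.85 MHz = 21 MHz.
53.2 MHz mod fs = 10.35 MHz.
10.35 MHz ≤ fs/2 = 21.425 MHz, appears at 10.35 MHz.
96.05 MHz mod fs = 10.35 MHz.
10.35 MHz ≤ fs/2 = 21.425 MHz, appears at 10.35 MHz.
159.3 MHz mod fs = 30.75 MHz.
30.75 MHz > fs/2 = 21.425 MHz, folds to fs − 30.75 MHz = 12.1 MHz.
53.2 MHz and 96.05 MHz both map to 10.35 MHz.

53.2 MHz, 96.05 MHz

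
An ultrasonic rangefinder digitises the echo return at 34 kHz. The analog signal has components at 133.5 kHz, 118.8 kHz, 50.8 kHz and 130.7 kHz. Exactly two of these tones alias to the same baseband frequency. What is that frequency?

16.8 kHz

fs/2 = 17 kHz.
133.5 kHz mod fs = 31.5 kHz.
31.5 kHz > fs/2 = 17 kHz, folds to fs − 31.5 kHz = 2.5 kHz.
118.8 kHz mod fs = 16.8 kHz.
16.8 kHz ≤ fs/2 = 17 kHz, appears at 16.8 kHz.
50.8 kHz mod fs = 16.8 kHz.
16.8 kHz ≤ fs/2 = 17 kHz, appears at 16.8 kHz.
130.7 kHz mod fs = 28.7 kHz.
28.7 kHz > fs/2 = 17 kHz, folds to fs − 28.7 kHz = 5.3 kHz.
50.8 kHz and 118.8 kHz both map to 16.8 kHz.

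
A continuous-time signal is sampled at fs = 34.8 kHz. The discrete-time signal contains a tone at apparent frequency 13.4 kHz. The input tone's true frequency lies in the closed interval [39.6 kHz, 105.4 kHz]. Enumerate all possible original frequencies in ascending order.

48.2 kHz, 56.2 kHz, 83 kHz, 91 kHz

Frequencies that alias to 13.4 kHz are k·fs ± 13.4 kHz for integer k ≥ 0.
k=0: 13.4 kHz.
k=1: 21.4 kHz, 48.2 kHz.
k=2: 56.2 kHz, 83 kHz.
k=3: 91 kHz, 117.8 kHz.
k=4: 125.8 kHz, 152.6 kHz.
Within [39.6 kHz, 105.4 kHz]: 48.2 kHz, 56.2 kHz, 83 kHz, 91 kHz.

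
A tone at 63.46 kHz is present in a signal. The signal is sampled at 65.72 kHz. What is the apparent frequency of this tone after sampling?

63.46 kHz > fs/2 = 32.86 kHz, folds to fs − 63.46 kHz = 2.26 kHz.

2.26 kHz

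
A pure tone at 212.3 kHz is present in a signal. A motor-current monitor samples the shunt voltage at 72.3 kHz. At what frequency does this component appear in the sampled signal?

212.3 kHz mod fs = 67.7 kHz.
67.7 kHz > fs/2 = 36.15 kHz, folds to fs − 67.7 kHz = 4.6 kHz.

4.6 kHz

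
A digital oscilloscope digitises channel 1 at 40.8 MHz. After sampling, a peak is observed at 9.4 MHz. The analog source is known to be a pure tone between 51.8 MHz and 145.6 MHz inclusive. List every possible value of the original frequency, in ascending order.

Frequencies that alias to 9.4 MHz are k·fs ± 9.4 MHz for integer k ≥ 0.
k=0: 9.4 MHz.
k=1: 31.4 MHz, 50.2 MHz.
k=2: 72.2 MHz, 91 MHz.
k=3: 113 MHz, 131.8 MHz.
k=4: 153.8 MHz, 172.6 MHz.
Within [51.8 MHz, 145.6 MHz]: 72.2 MHz, 91 MHz, 113 MHz, 131.8 MHz.

72.2 MHz, 91 MHz, 113 MHz, 131.8 MHz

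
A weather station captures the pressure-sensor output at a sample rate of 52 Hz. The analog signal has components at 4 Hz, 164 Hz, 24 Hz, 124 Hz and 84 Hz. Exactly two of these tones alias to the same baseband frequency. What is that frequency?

20 Hz

fs/2 = 26 Hz.
4 Hz ≤ fs/2 = 26 Hz, passes unchanged.
164 Hz mod fs = 8 Hz.
8 Hz ≤ fs/2 = 26 Hz, appears at 8 Hz.
24 Hz ≤ fs/2 = 26 Hz, passes unchanged.
124 Hz mod fs = 20 Hz.
20 Hz ≤ fs/2 = 26 Hz, appears at 20 Hz.
84 Hz mod fs = 32 Hz.
32 Hz > fs/2 = 26 Hz, folds to fs − 32 Hz = 20 Hz.
84 Hz and 124 Hz both map to 20 Hz.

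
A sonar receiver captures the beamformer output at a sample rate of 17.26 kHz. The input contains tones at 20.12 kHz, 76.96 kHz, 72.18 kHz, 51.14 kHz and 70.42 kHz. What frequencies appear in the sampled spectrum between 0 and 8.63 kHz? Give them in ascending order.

0.64 kHz, 1.38 kHz, 2.86 kHz, 3.14 kHz, 7.92 kHz

fs/2 = 8.63 kHz.
20.12 kHz mod fs = 2.86 kHz.
2.86 kHz ≤ fs/2 = 8.63 kHz, appears at 2.86 kHz.
76.96 kHz mod fs = 7.92 kHz.
7.92 kHz ≤ fs/2 = 8.63 kHz, appears at 7.92 kHz.
72.18 kHz mod fs = 3.14 kHz.
3.14 kHz ≤ fs/2 = 8.63 kHz, appears at 3.14 kHz.
51.14 kHz mod fs = 16.62 kHz.
16.62 kHz > fs/2 = 8.63 kHz, folds to fs − 16.62 kHz = 0.64 kHz.
70.42 kHz mod fs = 1.38 kHz.
1.38 kHz ≤ fs/2 = 8.63 kHz, appears at 1.38 kHz.
Distinct values: {0.64 kHz, 1.38 kHz, 2.86 kHz, 3.14 kHz, 7.92 kHz}.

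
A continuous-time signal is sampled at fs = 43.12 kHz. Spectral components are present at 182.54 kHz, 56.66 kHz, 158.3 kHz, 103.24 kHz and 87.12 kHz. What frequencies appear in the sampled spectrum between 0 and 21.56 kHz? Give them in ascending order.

0.88 kHz, 10.06 kHz, 13.54 kHz, 14.18 kHz, 17 kHz

fs/2 = 21.56 kHz.
182.54 kHz mod fs = 10.06 kHz.
10.06 kHz ≤ fs/2 = 21.56 kHz, appears at 10.06 kHz.
56.66 kHz mod fs = 13.54 kHz.
13.54 kHz ≤ fs/2 = 21.56 kHz, appears at 13.54 kHz.
158.3 kHz mod fs = 28.94 kHz.
28.94 kHz > fs/2 = 21.56 kHz, folds to fs − 28.94 kHz = 14.18 kHz.
103.24 kHz mod fs = 17 kHz.
17 kHz ≤ fs/2 = 21.56 kHz, appears at 17 kHz.
87.12 kHz mod fs = 0.88 kHz.
0.88 kHz ≤ fs/2 = 21.56 kHz, appears at 0.88 kHz.
Distinct values: {0.88 kHz, 10.06 kHz, 13.54 kHz, 14.18 kHz, 17 kHz}.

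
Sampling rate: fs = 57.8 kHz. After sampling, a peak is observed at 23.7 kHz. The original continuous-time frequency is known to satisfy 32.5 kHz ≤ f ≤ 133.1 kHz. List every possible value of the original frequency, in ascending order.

34.1 kHz, 81.5 kHz, 91.9 kHz

Frequencies that alias to 23.7 kHz are k·fs ± 23.7 kHz for integer k ≥ 0.
k=0: 23.7 kHz.
k=1: 34.1 kHz, 81.5 kHz.
k=2: 91.9 kHz, 139.3 kHz.
k=3: 149.7 kHz, 197.1 kHz.
Within [32.5 kHz, 133.1 kHz]: 34.1 kHz, 81.5 kHz, 91.9 kHz.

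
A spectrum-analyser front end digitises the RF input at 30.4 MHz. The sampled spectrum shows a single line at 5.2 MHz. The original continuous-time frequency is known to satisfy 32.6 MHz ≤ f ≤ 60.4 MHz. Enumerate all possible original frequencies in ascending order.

35.6 MHz, 55.6 MHz

Frequencies that alias to 5.2 MHz are k·fs ± 5.2 MHz for integer k ≥ 0.
k=0: 5.2 MHz.
k=1: 25.2 MHz, 35.6 MHz.
k=2: 55.6 MHz, 66 MHz.
k=3: 86 MHz, 96.4 MHz.
Within [32.6 MHz, 60.4 MHz]: 35.6 MHz, 55.6 MHz.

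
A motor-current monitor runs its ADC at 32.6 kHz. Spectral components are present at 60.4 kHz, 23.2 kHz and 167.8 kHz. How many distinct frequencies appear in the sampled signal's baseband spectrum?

2

fs/2 = 16.3 kHz.
60.4 kHz mod fs = 27.8 kHz.
27.8 kHz > fs/2 = 16.3 kHz, folds to fs − 27.8 kHz = 4.8 kHz.
23.2 kHz > fs/2 = 16.3 kHz, folds to fs − 23.2 kHz = 9.4 kHz.
167.8 kHz mod fs = 4.8 kHz.
4.8 kHz ≤ fs/2 = 16.3 kHz, appears at 4.8 kHz.
Distinct values: {4.8 kHz, 9.4 kHz} → 2.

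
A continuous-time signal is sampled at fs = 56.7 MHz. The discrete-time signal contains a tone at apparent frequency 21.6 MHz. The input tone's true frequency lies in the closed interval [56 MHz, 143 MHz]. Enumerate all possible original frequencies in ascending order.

78.3 MHz, 91.8 MHz, 135 MHz

Frequencies that alias to 21.6 MHz are k·fs ± 21.6 MHz for integer k ≥ 0.
k=0: 21.6 MHz.
k=1: 35.1 MHz, 78.3 MHz.
k=2: 91.8 MHz, 135 MHz.
k=3: 148.5 MHz, 191.7 MHz.
Within [56 MHz, 143 MHz]: 78.3 MHz, 91.8 MHz, 135 MHz.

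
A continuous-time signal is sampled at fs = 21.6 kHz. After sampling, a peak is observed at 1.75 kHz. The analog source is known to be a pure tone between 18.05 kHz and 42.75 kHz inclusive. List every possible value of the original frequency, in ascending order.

Frequencies that alias to 1.75 kHz are k·fs ± 1.75 kHz for integer k ≥ 0.
k=0: 1.75 kHz.
k=1: 19.85 kHz, 23.35 kHz.
k=2: 41.45 kHz, 44.95 kHz.
k=3: 63.05 kHz, 66.55 kHz.
Within [18.05 kHz, 42.75 kHz]: 19.85 kHz, 23.35 kHz, 41.45 kHz.

19.85 kHz, 23.35 kHz, 41.45 kHz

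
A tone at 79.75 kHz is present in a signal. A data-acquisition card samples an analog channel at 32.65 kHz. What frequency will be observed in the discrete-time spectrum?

79.75 kHz mod fs = 14.45 kHz.
14.45 kHz ≤ fs/2 = 16.325 kHz, appears at 14.45 kHz.

14.45 kHz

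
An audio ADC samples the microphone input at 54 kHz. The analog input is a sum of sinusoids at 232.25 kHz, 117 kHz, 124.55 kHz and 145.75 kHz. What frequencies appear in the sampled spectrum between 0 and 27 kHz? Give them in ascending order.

9 kHz, 16.25 kHz, 16.55 kHz

fs/2 = 27 kHz.
232.25 kHz mod fs = 16.25 kHz.
16.25 kHz ≤ fs/2 = 27 kHz, appears at 16.25 kHz.
117 kHz mod fs = 9 kHz.
9 kHz ≤ fs/2 = 27 kHz, appears at 9 kHz.
124.55 kHz mod fs = 16.55 kHz.
16.55 kHz ≤ fs/2 = 27 kHz, appears at 16.55 kHz.
145.75 kHz mod fs = 37.75 kHz.
37.75 kHz > fs/2 = 27 kHz, folds to fs − 37.75 kHz = 16.25 kHz.
Distinct values: {9 kHz, 16.25 kHz, 16.55 kHz}.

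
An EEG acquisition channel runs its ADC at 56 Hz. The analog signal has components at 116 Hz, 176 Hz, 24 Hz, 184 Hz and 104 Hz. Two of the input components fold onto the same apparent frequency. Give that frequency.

8 Hz

fs/2 = 28 Hz.
116 Hz mod fs = 4 Hz.
4 Hz ≤ fs/2 = 28 Hz, appears at 4 Hz.
176 Hz mod fs = 8 Hz.
8 Hz ≤ fs/2 = 28 Hz, appears at 8 Hz.
24 Hz ≤ fs/2 = 28 Hz, passes unchanged.
184 Hz mod fs = 16 Hz.
16 Hz ≤ fs/2 = 28 Hz, appears at 16 Hz.
104 Hz mod fs = 48 Hz.
48 Hz > fs/2 = 28 Hz, folds to fs − 48 Hz = 8 Hz.
104 Hz and 176 Hz both map to 8 Hz.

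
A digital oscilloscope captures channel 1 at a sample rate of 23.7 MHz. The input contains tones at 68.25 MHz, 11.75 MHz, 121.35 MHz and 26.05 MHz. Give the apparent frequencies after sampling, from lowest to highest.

fs/2 = 11.85 MHz.
68.25 MHz mod fs = 20.85 MHz.
20.85 MHz > fs/2 = 11.85 MHz, folds to fs − 20.85 MHz = 2.85 MHz.
11.75 MHz ≤ fs/2 = 11.85 MHz, passes unchanged.
121.35 MHz mod fs = 2.85 MHz.
2.85 MHz ≤ fs/2 = 11.85 MHz, appears at 2.85 MHz.
26.05 MHz mod fs = 2.35 MHz.
2.35 MHz ≤ fs/2 = 11.85 MHz, appears at 2.35 MHz.
Distinct values: {2.35 MHz, 2.85 MHz, 11.75 MHz}.

2.35 MHz, 2.85 MHz, 11.75 MHz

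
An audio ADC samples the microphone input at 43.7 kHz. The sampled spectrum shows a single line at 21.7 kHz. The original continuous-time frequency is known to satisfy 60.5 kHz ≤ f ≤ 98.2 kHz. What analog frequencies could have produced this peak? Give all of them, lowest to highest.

Frequencies that alias to 21.7 kHz are k·fs ± 21.7 kHz for integer k ≥ 0.
k=0: 21.7 kHz.
k=1: 22 kHz, 65.4 kHz.
k=2: 65.7 kHz, 109.1 kHz.
k=3: 109.4 kHz, 152.8 kHz.
Within [60.5 kHz, 98.2 kHz]: 65.4 kHz, 65.7 kHz.

65.4 kHz, 65.7 kHz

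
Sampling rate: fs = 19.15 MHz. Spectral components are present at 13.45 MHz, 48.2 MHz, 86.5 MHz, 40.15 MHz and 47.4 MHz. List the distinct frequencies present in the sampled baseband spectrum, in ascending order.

fs/2 = 9.575 MHz.
13.45 MHz > fs/2 = 9.575 MHz, folds to fs − 13.45 MHz = 5.7 MHz.
48.2 MHz mod fs = 9.9 MHz.
9.9 MHz > fs/2 = 9.575 MHz, folds to fs − 9.9 MHz = 9.25 MHz.
86.5 MHz mod fs = 9.9 MHz.
9.9 MHz > fs/2 = 9.575 MHz, folds to fs − 9.9 MHz = 9.25 MHz.
40.15 MHz mod fs = 1.85 MHz.
1.85 MHz ≤ fs/2 = 9.575 MHz, appears at 1.85 MHz.
47.4 MHz mod fs = 9.1 MHz.
9.1 MHz ≤ fs/2 = 9.575 MHz, appears at 9.1 MHz.
Distinct values: {1.85 MHz, 5.7 MHz, 9.1 MHz, 9.25 MHz}.

1.85 MHz, 5.7 MHz, 9.1 MHz, 9.25 MHz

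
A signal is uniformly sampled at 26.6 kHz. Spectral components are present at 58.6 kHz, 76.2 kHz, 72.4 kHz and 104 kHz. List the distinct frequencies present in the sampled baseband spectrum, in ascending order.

fs/2 = 13.3 kHz.
58.6 kHz mod fs = 5.4 kHz.
5.4 kHz ≤ fs/2 = 13.3 kHz, appears at 5.4 kHz.
76.2 kHz mod fs = 23 kHz.
23 kHz > fs/2 = 13.3 kHz, folds to fs − 23 kHz = 3.6 kHz.
72.4 kHz mod fs = 19.2 kHz.
19.2 kHz > fs/2 = 13.3 kHz, folds to fs − 19.2 kHz = 7.4 kHz.
104 kHz mod fs = 24.2 kHz.
24.2 kHz > fs/2 = 13.3 kHz, folds to fs − 24.2 kHz = 2.4 kHz.
Distinct values: {2.4 kHz, 3.6 kHz, 5.4 kHz, 7.4 kHz}.

2.4 kHz, 3.6 kHz, 5.4 kHz, 7.4 kHz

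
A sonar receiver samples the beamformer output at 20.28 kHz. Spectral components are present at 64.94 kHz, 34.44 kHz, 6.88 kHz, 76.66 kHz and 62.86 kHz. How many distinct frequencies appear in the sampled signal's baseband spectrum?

5

fs/2 = 10.14 kHz.
64.94 kHz mod fs = 4.1 kHz.
4.1 kHz ≤ fs/2 = 10.14 kHz, appears at 4.1 kHz.
34.44 kHz mod fs = 14.16 kHz.
14.16 kHz > fs/2 = 10.14 kHz, folds to fs − 14.16 kHz = 6.12 kHz.
6.88 kHz ≤ fs/2 = 10.14 kHz, passes unchanged.
76.66 kHz mod fs = 15.82 kHz.
15.82 kHz > fs/2 = 10.14 kHz, folds to fs − 15.82 kHz = 4.46 kHz.
62.86 kHz mod fs = 2.02 kHz.
2.02 kHz ≤ fs/2 = 10.14 kHz, appears at 2.02 kHz.
Distinct values: {2.02 kHz, 4.1 kHz, 4.46 kHz, 6.12 kHz, 6.88 kHz} → 5.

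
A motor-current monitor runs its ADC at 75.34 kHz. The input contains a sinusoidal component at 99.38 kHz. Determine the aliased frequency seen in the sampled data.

24.04 kHz

99.38 kHz mod fs = 24.04 kHz.
24.04 kHz ≤ fs/2 = 37.67 kHz, appears at 24.04 kHz.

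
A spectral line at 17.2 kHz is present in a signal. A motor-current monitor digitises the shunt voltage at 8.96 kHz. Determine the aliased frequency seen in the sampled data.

0.72 kHz

17.2 kHz mod fs = 8.24 kHz.
8.24 kHz > fs/2 = 4.48 kHz, folds to fs − 8.24 kHz = 0.72 kHz.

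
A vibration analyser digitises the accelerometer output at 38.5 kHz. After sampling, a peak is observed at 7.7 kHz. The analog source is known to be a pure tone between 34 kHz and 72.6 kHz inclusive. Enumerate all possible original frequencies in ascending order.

46.2 kHz, 69.3 kHz

Frequencies that alias to 7.7 kHz are k·fs ± 7.7 kHz for integer k ≥ 0.
k=0: 7.7 kHz.
k=1: 30.8 kHz, 46.2 kHz.
k=2: 69.3 kHz, 84.7 kHz.
k=3: 107.8 kHz, 123.2 kHz.
Within [34 kHz, 72.6 kHz]: 46.2 kHz, 69.3 kHz.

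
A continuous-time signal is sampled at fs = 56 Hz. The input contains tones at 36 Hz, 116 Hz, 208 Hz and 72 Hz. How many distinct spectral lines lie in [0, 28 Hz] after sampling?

fs/2 = 28 Hz.
36 Hz > fs/2 = 28 Hz, folds to fs − 36 Hz = 20 Hz.
116 Hz mod fs = 4 Hz.
4 Hz ≤ fs/2 = 28 Hz, appears at 4 Hz.
208 Hz mod fs = 40 Hz.
40 Hz > fs/2 = 28 Hz, folds to fs − 40 Hz = 16 Hz.
72 Hz mod fs = 16 Hz.
16 Hz ≤ fs/2 = 28 Hz, appears at 16 Hz.
Distinct values: {4 Hz, 16 Hz, 20 Hz} → 3.

3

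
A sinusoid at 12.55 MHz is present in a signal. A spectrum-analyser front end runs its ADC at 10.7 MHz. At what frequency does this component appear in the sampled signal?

1.85 MHz

12.55 MHz mod fs = 1.85 MHz.
1.85 MHz ≤ fs/2 = 5.35 MHz, appears at 1.85 MHz.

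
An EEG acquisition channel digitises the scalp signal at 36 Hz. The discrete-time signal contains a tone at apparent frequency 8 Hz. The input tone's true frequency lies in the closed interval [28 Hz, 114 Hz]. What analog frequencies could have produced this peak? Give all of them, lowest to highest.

Frequencies that alias to 8 Hz are k·fs ± 8 Hz for integer k ≥ 0.
k=0: 8 Hz.
k=1: 28 Hz, 44 Hz.
k=2: 64 Hz, 80 Hz.
k=3: 100 Hz, 116 Hz.
k=4: 136 Hz, 152 Hz.
Within [28 Hz, 114 Hz]: 28 Hz, 44 Hz, 64 Hz, 80 Hz, 100 Hz.

28 Hz, 44 Hz, 64 Hz, 80 Hz, 100 Hz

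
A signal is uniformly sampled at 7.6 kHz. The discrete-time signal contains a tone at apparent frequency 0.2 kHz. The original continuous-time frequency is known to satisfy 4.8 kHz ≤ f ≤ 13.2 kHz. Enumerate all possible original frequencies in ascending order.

Frequencies that alias to 0.2 kHz are k·fs ± 0.2 kHz for integer k ≥ 0.
k=0: 0.2 kHz.
k=1: 7.4 kHz, 7.8 kHz.
k=2: 15 kHz, 15.4 kHz.
Within [4.8 kHz, 13.2 kHz]: 7.4 kHz, 7.8 kHz.

7.4 kHz, 7.8 kHz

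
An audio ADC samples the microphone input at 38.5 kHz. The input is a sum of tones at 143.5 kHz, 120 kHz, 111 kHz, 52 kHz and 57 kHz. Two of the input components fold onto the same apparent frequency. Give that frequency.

fs/2 = 19.25 kHz.
143.5 kHz mod fs = 28 kHz.
28 kHz > fs/2 = 19.25 kHz, folds to fs − 28 kHz = 10.5 kHz.
120 kHz mod fs = 4.5 kHz.
4.5 kHz ≤ fs/2 = 19.25 kHz, appears at 4.5 kHz.
111 kHz mod fs = 34 kHz.
34 kHz > fs/2 = 19.25 kHz, folds to fs − 34 kHz = 4.5 kHz.
52 kHz mod fs = 13.5 kHz.
13.5 kHz ≤ fs/2 = 19.25 kHz, appears at 13.5 kHz.
57 kHz mod fs = 18.5 kHz.
18.5 kHz ≤ fs/2 = 19.25 kHz, appears at 18.5 kHz.
111 kHz and 120 kHz both map to 4.5 kHz.

4.5 kHz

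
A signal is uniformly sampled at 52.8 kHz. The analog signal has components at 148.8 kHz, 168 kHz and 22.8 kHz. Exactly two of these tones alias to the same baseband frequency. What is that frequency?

fs/2 = 26.4 kHz.
148.8 kHz mod fs = 43.2 kHz.
43.2 kHz > fs/2 = 26.4 kHz, folds to fs − 43.2 kHz = 9.6 kHz.
168 kHz mod fs = 9.6 kHz.
9.6 kHz ≤ fs/2 = 26.4 kHz, appears at 9.6 kHz.
22.8 kHz ≤ fs/2 = 26.4 kHz, passes unchanged.
148.8 kHz and 168 kHz both map to 9.6 kHz.

9.6 kHz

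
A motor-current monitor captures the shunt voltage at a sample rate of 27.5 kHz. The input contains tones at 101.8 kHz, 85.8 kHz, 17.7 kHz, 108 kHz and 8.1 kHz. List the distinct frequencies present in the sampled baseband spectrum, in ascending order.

2 kHz, 3.3 kHz, 8.1 kHz, 8.2 kHz, 9.8 kHz

fs/2 = 13.75 kHz.
101.8 kHz mod fs = 19.3 kHz.
19.3 kHz > fs/2 = 13.75 kHz, folds to fs − 19.3 kHz = 8.2 kHz.
85.8 kHz mod fs = 3.3 kHz.
3.3 kHz ≤ fs/2 = 13.75 kHz, appears at 3.3 kHz.
17.7 kHz > fs/2 = 13.75 kHz, folds to fs − 17.7 kHz = 9.8 kHz.
108 kHz mod fs = 25.5 kHz.
25.5 kHz > fs/2 = 13.75 kHz, folds to fs − 25.5 kHz = 2 kHz.
8.1 kHz ≤ fs/2 = 13.75 kHz, passes unchanged.
Distinct values: {2 kHz, 3.3 kHz, 8.1 kHz, 8.2 kHz, 9.8 kHz}.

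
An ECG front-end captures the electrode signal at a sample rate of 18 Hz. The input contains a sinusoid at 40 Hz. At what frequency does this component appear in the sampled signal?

4 Hz

40 Hz mod fs = 4 Hz.
4 Hz ≤ fs/2 = 9 Hz, appears at 4 Hz.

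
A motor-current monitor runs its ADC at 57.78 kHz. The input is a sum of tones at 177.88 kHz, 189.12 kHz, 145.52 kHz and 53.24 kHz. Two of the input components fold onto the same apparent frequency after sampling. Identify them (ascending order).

53.24 kHz, 177.88 kHz

fs/2 = 28.89 kHz.
177.88 kHz mod fs = 4.54 kHz.
4.54 kHz ≤ fs/2 = 28.89 kHz, appears at 4.54 kHz.
189.12 kHz mod fs = 15.78 kHz.
15.78 kHz ≤ fs/2 = 28.89 kHz, appears at 15.78 kHz.
145.52 kHz mod fs = 29.96 kHz.
29.96 kHz > fs/2 = 28.89 kHz, folds to fs − 29.96 kHz = 27.82 kHz.
53.24 kHz > fs/2 = 28.89 kHz, folds to fs − 53.24 kHz = 4.54 kHz.
53.24 kHz and 177.88 kHz both map to 4.54 kHz.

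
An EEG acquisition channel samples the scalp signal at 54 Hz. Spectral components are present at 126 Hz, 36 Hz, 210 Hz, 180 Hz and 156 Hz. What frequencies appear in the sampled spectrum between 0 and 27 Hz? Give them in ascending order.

6 Hz, 18 Hz

fs/2 = 27 Hz.
126 Hz mod fs = 18 Hz.
18 Hz ≤ fs/2 = 27 Hz, appears at 18 Hz.
36 Hz > fs/2 = 27 Hz, folds to fs − 36 Hz = 18 Hz.
210 Hz mod fs = 48 Hz.
48 Hz > fs/2 = 27 Hz, folds to fs − 48 Hz = 6 Hz.
180 Hz mod fs = 18 Hz.
18 Hz ≤ fs/2 = 27 Hz, appears at 18 Hz.
156 Hz mod fs = 48 Hz.
48 Hz > fs/2 = 27 Hz, folds to fs − 48 Hz = 6 Hz.
Distinct values: {6 Hz, 18 Hz}.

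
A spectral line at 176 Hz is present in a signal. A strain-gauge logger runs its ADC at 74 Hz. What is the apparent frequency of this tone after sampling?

28 Hz

176 Hz mod fs = 28 Hz.
28 Hz ≤ fs/2 = 37 Hz, appears at 28 Hz.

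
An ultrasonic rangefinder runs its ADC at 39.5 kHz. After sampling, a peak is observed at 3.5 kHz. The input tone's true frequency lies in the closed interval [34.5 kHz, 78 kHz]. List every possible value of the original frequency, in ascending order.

Frequencies that alias to 3.5 kHz are k·fs ± 3.5 kHz for integer k ≥ 0.
k=0: 3.5 kHz.
k=1: 36 kHz, 43 kHz.
k=2: 75.5 kHz, 82.5 kHz.
k=3: 115 kHz, 122 kHz.
Within [34.5 kHz, 78 kHz]: 36 kHz, 43 kHz, 75.5 kHz.

36 kHz, 43 kHz, 75.5 kHz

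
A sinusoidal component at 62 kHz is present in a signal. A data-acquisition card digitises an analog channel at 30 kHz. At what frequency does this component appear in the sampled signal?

2 kHz

62 kHz mod fs = 2 kHz.
2 kHz ≤ fs/2 = 15 kHz, appears at 2 kHz.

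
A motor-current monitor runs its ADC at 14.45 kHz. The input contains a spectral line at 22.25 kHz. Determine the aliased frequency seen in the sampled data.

22.25 kHz mod fs = 7.8 kHz.
7.8 kHz > fs/2 = 7.225 kHz, folds to fs − 7.8 kHz = 6.65 kHz.

6.65 kHz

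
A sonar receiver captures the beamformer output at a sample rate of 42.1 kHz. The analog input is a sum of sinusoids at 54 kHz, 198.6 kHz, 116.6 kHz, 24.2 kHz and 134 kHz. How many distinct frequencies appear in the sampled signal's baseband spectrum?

4

fs/2 = 21.05 kHz.
54 kHz mod fs = 11.9 kHz.
11.9 kHz ≤ fs/2 = 21.05 kHz, appears at 11.9 kHz.
198.6 kHz mod fs = 30.2 kHz.
30.2 kHz > fs/2 = 21.05 kHz, folds to fs − 30.2 kHz = 11.9 kHz.
116.6 kHz mod fs = 32.4 kHz.
32.4 kHz > fs/2 = 21.05 kHz, folds to fs − 32.4 kHz = 9.7 kHz.
24.2 kHz > fs/2 = 21.05 kHz, folds to fs − 24.2 kHz = 17.9 kHz.
134 kHz mod fs = 7.7 kHz.
7.7 kHz ≤ fs/2 = 21.05 kHz, appears at 7.7 kHz.
Distinct values: {7.7 kHz, 9.7 kHz, 11.9 kHz, 17.9 kHz} → 4.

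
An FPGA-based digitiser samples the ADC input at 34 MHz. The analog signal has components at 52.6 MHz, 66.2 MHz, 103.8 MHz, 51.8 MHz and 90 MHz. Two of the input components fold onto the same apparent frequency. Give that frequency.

fs/2 = 17 MHz.
52.6 MHz mod fs = 18.6 MHz.
18.6 MHz > fs/2 = 17 MHz, folds to fs − 18.6 MHz = 15.4 MHz.
66.2 MHz mod fs = 32.2 MHz.
32.2 MHz > fs/2 = 17 MHz, folds to fs − 32.2 MHz = 1.8 MHz.
103.8 MHz mod fs = 1.8 MHz.
1.8 MHz ≤ fs/2 = 17 MHz, appears at 1.8 MHz.
51.8 MHz mod fs = 17.8 MHz.
17.8 MHz > fs/2 = 17 MHz, folds to fs − 17.8 MHz = 16.2 MHz.
90 MHz mod fs = 22 MHz.
22 MHz > fs/2 = 17 MHz, folds to fs − 22 MHz = 12 MHz.
66.2 MHz and 103.8 MHz both map to 1.8 MHz.

1.8 MHz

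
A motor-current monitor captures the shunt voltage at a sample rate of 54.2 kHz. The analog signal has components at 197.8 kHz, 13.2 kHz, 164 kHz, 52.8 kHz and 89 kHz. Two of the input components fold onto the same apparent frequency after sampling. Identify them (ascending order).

fs/2 = 27.1 kHz.
197.8 kHz mod fs = 35.2 kHz.
35.2 kHz > fs/2 = 27.1 kHz, folds to fs − 35.2 kHz = 19 kHz.
13.2 kHz ≤ fs/2 = 27.1 kHz, passes unchanged.
164 kHz mod fs = 1.4 kHz.
1.4 kHz ≤ fs/2 = 27.1 kHz, appears at 1.4 kHz.
52.8 kHz > fs/2 = 27.1 kHz, folds to fs − 52.8 kHz = 1.4 kHz.
89 kHz mod fs = 34.8 kHz.
34.8 kHz > fs/2 = 27.1 kHz, folds to fs − 34.8 kHz = 19.4 kHz.
52.8 kHz and 164 kHz both map to 1.4 kHz.

52.8 kHz, 164 kHz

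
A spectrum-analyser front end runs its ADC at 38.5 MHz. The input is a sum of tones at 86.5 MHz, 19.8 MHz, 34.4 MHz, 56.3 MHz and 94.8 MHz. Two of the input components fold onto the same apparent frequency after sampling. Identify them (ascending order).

fs/2 = 19.25 MHz.
86.5 MHz mod fs = 9.5 MHz.
9.5 MHz ≤ fs/2 = 19.25 MHz, appears at 9.5 MHz.
19.8 MHz > fs/2 = 19.25 MHz, folds to fs − 19.8 MHz = 18.7 MHz.
34.4 MHz > fs/2 = 19.25 MHz, folds to fs − 34.4 MHz = 4.1 MHz.
56.3 MHz mod fs = 17.8 MHz.
17.8 MHz ≤ fs/2 = 19.25 MHz, appears at 17.8 MHz.
94.8 MHz mod fs = 17.8 MHz.
17.8 MHz ≤ fs/2 = 19.25 MHz, appears at 17.8 MHz.
56.3 MHz and 94.8 MHz both map to 17.8 MHz.

56.3 MHz, 94.8 MHz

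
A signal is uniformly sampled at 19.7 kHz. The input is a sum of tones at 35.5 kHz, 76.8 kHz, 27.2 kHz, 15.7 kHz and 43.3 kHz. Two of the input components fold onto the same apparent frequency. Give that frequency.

fs/2 = 9.85 kHz.
35.5 kHz mod fs = 15.8 kHz.
15.8 kHz > fs/2 = 9.85 kHz, folds to fs − 15.8 kHz = 3.9 kHz.
76.8 kHz mod fs = 17.7 kHz.
17.7 kHz > fs/2 = 9.85 kHz, folds to fs − 17.7 kHz = 2 kHz.
27.2 kHz mod fs = 7.5 kHz.
7.5 kHz ≤ fs/2 = 9.85 kHz, appears at 7.5 kHz.
15.7 kHz > fs/2 = 9.85 kHz, folds to fs − 15.7 kHz = 4 kHz.
43.3 kHz mod fs = 3.9 kHz.
3.9 kHz ≤ fs/2 = 9.85 kHz, appears at 3.9 kHz.
35.5 kHz and 43.3 kHz both map to 3.9 kHz.

3.9 kHz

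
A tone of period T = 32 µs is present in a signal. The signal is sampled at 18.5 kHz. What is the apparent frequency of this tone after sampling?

T = 32 µs → f = 1/T = 31.25 kHz.
31.25 kHz mod fs = 12.75 kHz.
12.75 kHz > fs/2 = 9.25 kHz, folds to fs − 12.75 kHz = 5.75 kHz.

5.75 kHz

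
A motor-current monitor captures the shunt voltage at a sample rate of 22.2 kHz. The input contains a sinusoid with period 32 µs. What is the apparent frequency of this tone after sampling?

T = 32 µs → f = 1/T = 31.25 kHz.
31.25 kHz mod fs = 9.05 kHz.
9.05 kHz ≤ fs/2 = 11.1 kHz, appears at 9.05 kHz.

9.05 kHz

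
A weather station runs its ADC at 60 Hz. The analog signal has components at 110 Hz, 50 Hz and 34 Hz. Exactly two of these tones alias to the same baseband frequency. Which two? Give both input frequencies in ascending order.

50 Hz, 110 Hz

fs/2 = 30 Hz.
110 Hz mod fs = 50 Hz.
50 Hz > fs/2 = 30 Hz, folds to fs − 50 Hz = 10 Hz.
50 Hz > fs/2 = 30 Hz, folds to fs − 50 Hz = 10 Hz.
34 Hz > fs/2 = 30 Hz, folds to fs − 34 Hz = 26 Hz.
50 Hz and 110 Hz both map to 10 Hz.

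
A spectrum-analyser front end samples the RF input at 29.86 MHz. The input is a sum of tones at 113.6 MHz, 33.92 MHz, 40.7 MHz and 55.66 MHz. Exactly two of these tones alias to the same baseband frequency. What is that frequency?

fs/2 = 14.93 MHz.
113.6 MHz mod fs = 24.02 MHz.
24.02 MHz > fs/2 = 14.93 MHz, folds to fs − 24.02 MHz = 5.84 MHz.
33.92 MHz mod fs = 4.06 MHz.
4.06 MHz ≤ fs/2 = 14.93 MHz, appears at 4.06 MHz.
40.7 MHz mod fs = 10.84 MHz.
10.84 MHz ≤ fs/2 = 14.93 MHz, appears at 10.84 MHz.
55.66 MHz mod fs = 25.8 MHz.
25.8 MHz > fs/2 = 14.93 MHz, folds to fs − 25.8 MHz = 4.06 MHz.
33.92 MHz and 55.66 MHz both map to 4.06 MHz.

4.06 MHz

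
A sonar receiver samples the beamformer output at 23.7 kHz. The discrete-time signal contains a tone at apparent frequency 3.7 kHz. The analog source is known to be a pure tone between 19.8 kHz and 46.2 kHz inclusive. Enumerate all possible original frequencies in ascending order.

Frequencies that alias to 3.7 kHz are k·fs ± 3.7 kHz for integer k ≥ 0.
k=0: 3.7 kHz.
k=1: 20 kHz, 27.4 kHz.
k=2: 43.7 kHz, 51.1 kHz.
k=3: 67.4 kHz, 74.8 kHz.
Within [19.8 kHz, 46.2 kHz]: 20 kHz, 27.4 kHz, 43.7 kHz.

20 kHz, 27.4 kHz, 43.7 kHz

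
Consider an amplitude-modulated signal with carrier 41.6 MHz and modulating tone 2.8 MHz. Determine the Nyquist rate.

88.8 MHz

AM sidebands sit at fc ± fm = 38.8 MHz and 44.4 MHz.
Highest-frequency component: 44.4 MHz.
Nyquist rate = 2 × 44.4 MHz = 88.8 MHz.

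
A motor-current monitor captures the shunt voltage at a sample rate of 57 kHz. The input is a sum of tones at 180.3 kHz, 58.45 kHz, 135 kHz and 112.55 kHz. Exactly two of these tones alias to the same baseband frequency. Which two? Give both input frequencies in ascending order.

58.45 kHz, 112.55 kHz

fs/2 = 28.5 kHz.
180.3 kHz mod fs = 9.3 kHz.
9.3 kHz ≤ fs/2 = 28.5 kHz, appears at 9.3 kHz.
58.45 kHz mod fs = 1.45 kHz.
1.45 kHz ≤ fs/2 = 28.5 kHz, appears at 1.45 kHz.
135 kHz mod fs = 21 kHz.
21 kHz ≤ fs/2 = 28.5 kHz, appears at 21 kHz.
112.55 kHz mod fs = 55.55 kHz.
55.55 kHz > fs/2 = 28.5 kHz, folds to fs − 55.55 kHz = 1.45 kHz.
58.45 kHz and 112.55 kHz both map to 1.45 kHz.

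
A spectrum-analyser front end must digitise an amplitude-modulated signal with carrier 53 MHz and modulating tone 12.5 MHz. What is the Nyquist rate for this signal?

131 MHz

AM sidebands sit at fc ± fm = 40.5 MHz and 65.5 MHz.
Highest-frequency component: 65.5 MHz.
Nyquist rate = 2 × 65.5 MHz = 131 MHz.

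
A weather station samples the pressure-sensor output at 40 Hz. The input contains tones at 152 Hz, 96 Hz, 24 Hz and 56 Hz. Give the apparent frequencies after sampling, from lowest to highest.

fs/2 = 20 Hz.
152 Hz mod fs = 32 Hz.
32 Hz > fs/2 = 20 Hz, folds to fs − 32 Hz = 8 Hz.
96 Hz mod fs = 16 Hz.
16 Hz ≤ fs/2 = 20 Hz, appears at 16 Hz.
24 Hz > fs/2 = 20 Hz, folds to fs − 24 Hz = 16 Hz.
56 Hz mod fs = 16 Hz.
16 Hz ≤ fs/2 = 20 Hz, appears at 16 Hz.
Distinct values: {8 Hz, 16 Hz}.

8 Hz, 16 Hz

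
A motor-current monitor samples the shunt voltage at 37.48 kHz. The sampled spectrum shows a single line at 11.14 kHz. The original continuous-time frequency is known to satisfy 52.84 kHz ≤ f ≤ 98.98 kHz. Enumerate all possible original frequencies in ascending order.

Frequencies that alias to 11.14 kHz are k·fs ± 11.14 kHz for integer k ≥ 0.
k=0: 11.14 kHz.
k=1: 26.34 kHz, 48.62 kHz.
k=2: 63.82 kHz, 86.1 kHz.
k=3: 101.3 kHz, 123.58 kHz.
Within [52.84 kHz, 98.98 kHz]: 63.82 kHz, 86.1 kHz.

63.82 kHz, 86.1 kHz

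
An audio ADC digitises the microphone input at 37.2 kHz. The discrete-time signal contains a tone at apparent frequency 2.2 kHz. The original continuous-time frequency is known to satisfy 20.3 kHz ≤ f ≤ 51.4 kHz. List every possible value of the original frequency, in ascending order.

35 kHz, 39.4 kHz

Frequencies that alias to 2.2 kHz are k·fs ± 2.2 kHz for integer k ≥ 0.
k=0: 2.2 kHz.
k=1: 35 kHz, 39.4 kHz.
k=2: 72.2 kHz, 76.6 kHz.
Within [20.3 kHz, 51.4 kHz]: 35 kHz, 39.4 kHz.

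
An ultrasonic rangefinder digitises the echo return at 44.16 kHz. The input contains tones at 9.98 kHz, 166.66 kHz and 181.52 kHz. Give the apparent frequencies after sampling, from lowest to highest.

fs/2 = 22.08 kHz.
9.98 kHz ≤ fs/2 = 22.08 kHz, passes unchanged.
166.66 kHz mod fs = 34.18 kHz.
34.18 kHz > fs/2 = 22.08 kHz, folds to fs − 34.18 kHz = 9.98 kHz.
181.52 kHz mod fs = 4.88 kHz.
4.88 kHz ≤ fs/2 = 22.08 kHz, appears at 4.88 kHz.
Distinct values: {4.88 kHz, 9.98 kHz}.

4.88 kHz, 9.98 kHz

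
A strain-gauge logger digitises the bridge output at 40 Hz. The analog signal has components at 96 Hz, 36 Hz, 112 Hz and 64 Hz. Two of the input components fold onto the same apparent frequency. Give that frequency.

fs/2 = 20 Hz.
96 Hz mod fs = 16 Hz.
16 Hz ≤ fs/2 = 20 Hz, appears at 16 Hz.
36 Hz > fs/2 = 20 Hz, folds to fs − 36 Hz = 4 Hz.
112 Hz mod fs = 32 Hz.
32 Hz > fs/2 = 20 Hz, folds to fs − 32 Hz = 8 Hz.
64 Hz mod fs = 24 Hz.
24 Hz > fs/2 = 20 Hz, folds to fs − 24 Hz = 16 Hz.
64 Hz and 96 Hz both map to 16 Hz.

16 Hz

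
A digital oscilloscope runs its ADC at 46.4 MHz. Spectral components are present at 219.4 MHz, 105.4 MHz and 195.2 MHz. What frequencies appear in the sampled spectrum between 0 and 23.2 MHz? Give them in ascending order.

fs/2 = 23.2 MHz.
219.4 MHz mod fs = 33.8 MHz.
33.8 MHz > fs/2 = 23.2 MHz, folds to fs − 33.8 MHz = 12.6 MHz.
105.4 MHz mod fs = 12.6 MHz.
12.6 MHz ≤ fs/2 = 23.2 MHz, appears at 12.6 MHz.
195.2 MHz mod fs = 9.6 MHz.
9.6 MHz ≤ fs/2 = 23.2 MHz, appears at 9.6 MHz.
Distinct values: {9.6 MHz, 12.6 MHz}.

9.6 MHz, 12.6 MHz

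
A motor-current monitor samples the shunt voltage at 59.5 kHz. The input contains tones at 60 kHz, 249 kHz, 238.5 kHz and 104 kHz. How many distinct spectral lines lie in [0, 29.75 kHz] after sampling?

fs/2 = 29.75 kHz.
60 kHz mod fs = 0.5 kHz.
0.5 kHz ≤ fs/2 = 29.75 kHz, appears at 0.5 kHz.
249 kHz mod fs = 11 kHz.
11 kHz ≤ fs/2 = 29.75 kHz, appears at 11 kHz.
238.5 kHz mod fs = 0.5 kHz.
0.5 kHz ≤ fs/2 = 29.75 kHz, appears at 0.5 kHz.
104 kHz mod fs = 44.5 kHz.
44.5 kHz > fs/2 = 29.75 kHz, folds to fs − 44.5 kHz = 15 kHz.
Distinct values: {0.5 kHz, 11 kHz, 15 kHz} → 3.

3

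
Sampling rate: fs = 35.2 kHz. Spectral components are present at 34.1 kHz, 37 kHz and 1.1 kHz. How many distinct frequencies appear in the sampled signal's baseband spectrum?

2

fs/2 = 17.6 kHz.
34.1 kHz > fs/2 = 17.6 kHz, folds to fs − 34.1 kHz = 1.1 kHz.
37 kHz mod fs = 1.8 kHz.
1.8 kHz ≤ fs/2 = 17.6 kHz, appears at 1.8 kHz.
1.1 kHz ≤ fs/2 = 17.6 kHz, passes unchanged.
Distinct values: {1.1 kHz, 1.8 kHz} → 2.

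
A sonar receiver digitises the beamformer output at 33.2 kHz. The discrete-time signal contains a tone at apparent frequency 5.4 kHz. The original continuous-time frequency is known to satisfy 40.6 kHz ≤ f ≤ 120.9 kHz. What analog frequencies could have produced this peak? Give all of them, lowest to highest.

61 kHz, 71.8 kHz, 94.2 kHz, 105 kHz

Frequencies that alias to 5.4 kHz are k·fs ± 5.4 kHz for integer k ≥ 0.
k=0: 5.4 kHz.
k=1: 27.8 kHz, 38.6 kHz.
k=2: 61 kHz, 71.8 kHz.
k=3: 94.2 kHz, 105 kHz.
k=4: 127.4 kHz, 138.2 kHz.
Within [40.6 kHz, 120.9 kHz]: 61 kHz, 71.8 kHz, 94.2 kHz, 105 kHz.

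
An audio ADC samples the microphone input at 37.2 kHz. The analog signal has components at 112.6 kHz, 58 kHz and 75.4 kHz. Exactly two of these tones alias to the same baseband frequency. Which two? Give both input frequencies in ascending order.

75.4 kHz, 112.6 kHz

fs/2 = 18.6 kHz.
112.6 kHz mod fs = 1 kHz.
1 kHz ≤ fs/2 = 18.6 kHz, appears at 1 kHz.
58 kHz mod fs = 20.8 kHz.
20.8 kHz > fs/2 = 18.6 kHz, folds to fs − 20.8 kHz = 16.4 kHz.
75.4 kHz mod fs = 1 kHz.
1 kHz ≤ fs/2 = 18.6 kHz, appears at 1 kHz.
75.4 kHz and 112.6 kHz both map to 1 kHz.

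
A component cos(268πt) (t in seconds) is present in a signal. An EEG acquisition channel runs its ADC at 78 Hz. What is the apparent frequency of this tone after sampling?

22 Hz

ω = 268π rad/s → f = ω/(2π) = 134 Hz.
134 Hz mod fs = 56 Hz.
56 Hz > fs/2 = 39 Hz, folds to fs − 56 Hz = 22 Hz.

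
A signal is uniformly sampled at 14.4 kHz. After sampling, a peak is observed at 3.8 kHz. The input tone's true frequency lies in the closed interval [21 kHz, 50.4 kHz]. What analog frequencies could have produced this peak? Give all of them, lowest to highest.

Frequencies that alias to 3.8 kHz are k·fs ± 3.8 kHz for integer k ≥ 0.
k=0: 3.8 kHz.
k=1: 10.6 kHz, 18.2 kHz.
k=2: 25 kHz, 32.6 kHz.
k=3: 39.4 kHz, 47 kHz.
k=4: 53.8 kHz, 61.4 kHz.
Within [21 kHz, 50.4 kHz]: 25 kHz, 32.6 kHz, 39.4 kHz, 47 kHz.

25 kHz, 32.6 kHz, 39.4 kHz, 47 kHz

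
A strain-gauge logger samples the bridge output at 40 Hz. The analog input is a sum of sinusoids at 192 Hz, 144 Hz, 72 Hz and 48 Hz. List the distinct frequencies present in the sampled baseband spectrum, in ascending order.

fs/2 = 20 Hz.
192 Hz mod fs = 32 Hz.
32 Hz > fs/2 = 20 Hz, folds to fs − 32 Hz = 8 Hz.
144 Hz mod fs = 24 Hz.
24 Hz > fs/2 = 20 Hz, folds to fs − 24 Hz = 16 Hz.
72 Hz mod fs = 32 Hz.
32 Hz > fs/2 = 20 Hz, folds to fs − 32 Hz = 8 Hz.
48 Hz mod fs = 8 Hz.
8 Hz ≤ fs/2 = 20 Hz, appears at 8 Hz.
Distinct values: {8 Hz, 16 Hz}.

8 Hz, 16 Hz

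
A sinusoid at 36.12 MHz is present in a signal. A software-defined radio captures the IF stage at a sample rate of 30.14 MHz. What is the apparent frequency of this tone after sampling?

36.12 MHz mod fs = 5.98 MHz.
5.98 MHz ≤ fs/2 = 15.07 MHz, appears at 5.98 MHz.

5.98 MHz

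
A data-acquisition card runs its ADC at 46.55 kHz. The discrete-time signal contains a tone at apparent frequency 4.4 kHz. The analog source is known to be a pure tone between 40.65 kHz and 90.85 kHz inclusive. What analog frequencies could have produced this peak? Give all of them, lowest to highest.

42.15 kHz, 50.95 kHz, 88.7 kHz

Frequencies that alias to 4.4 kHz are k·fs ± 4.4 kHz for integer k ≥ 0.
k=0: 4.4 kHz.
k=1: 42.15 kHz, 50.95 kHz.
k=2: 88.7 kHz, 97.5 kHz.
k=3: 135.25 kHz, 144.05 kHz.
Within [40.65 kHz, 90.85 kHz]: 42.15 kHz, 50.95 kHz, 88.7 kHz.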